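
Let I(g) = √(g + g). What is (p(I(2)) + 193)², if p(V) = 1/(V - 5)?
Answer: 334084/9 ≈ 37120.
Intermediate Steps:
I(g) = √2*√g (I(g) = √(2*g) = √2*√g)
p(V) = 1/(-5 + V)
(p(I(2)) + 193)² = (1/(-5 + √2*√2) + 193)² = (1/(-5 + 2) + 193)² = (1/(-3) + 193)² = (-⅓ + 193)² = (578/3)² = 334084/9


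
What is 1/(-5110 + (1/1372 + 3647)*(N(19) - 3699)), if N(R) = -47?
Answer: -686/9375407465 ≈ -7.3170e-8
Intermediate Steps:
1/(-5110 + (1/1372 + 3647)*(N(19) - 3699)) = 1/(-5110 + (1/1372 + 3647)*(-47 - 3699)) = 1/(-5110 + (1/1372 + 3647)*(-3746)) = 1/(-5110 + (5003685/1372)*(-3746)) = 1/(-5110 - 9371902005/686) = 1/(-9375407465/686) = -686/9375407465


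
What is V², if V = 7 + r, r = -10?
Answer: 9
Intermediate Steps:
V = -3 (V = 7 - 10 = -3)
V² = (-3)² = 9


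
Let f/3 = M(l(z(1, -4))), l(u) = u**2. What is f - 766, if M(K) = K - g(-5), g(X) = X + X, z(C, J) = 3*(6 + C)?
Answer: 587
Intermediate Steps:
z(C, J) = 18 + 3*C
g(X) = 2*X
M(K) = 10 + K (M(K) = K - 2*(-5) = K - 1*(-10) = K + 10 = 10 + K)
f = 1353 (f = 3*(10 + (18 + 3*1)**2) = 3*(10 + (18 + 3)**2) = 3*(10 + 21**2) = 3*(10 + 441) = 3*451 = 1353)
f - 766 = 1353 - 766 = 587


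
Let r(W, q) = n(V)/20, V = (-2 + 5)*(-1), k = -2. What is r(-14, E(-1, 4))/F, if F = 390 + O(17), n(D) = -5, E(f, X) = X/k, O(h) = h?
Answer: -1/1628 ≈ -0.00061425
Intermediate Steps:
V = -3 (V = 3*(-1) = -3)
E(f, X) = -X/2 (E(f, X) = X/(-2) = X*(-1/2) = -X/2)
F = 407 (F = 390 + 17 = 407)
r(W, q) = -1/4 (r(W, q) = -5/20 = -5*1/20 = -1/4)
r(-14, E(-1, 4))/F = -1/4/407 = -1/4*1/407 = -1/1628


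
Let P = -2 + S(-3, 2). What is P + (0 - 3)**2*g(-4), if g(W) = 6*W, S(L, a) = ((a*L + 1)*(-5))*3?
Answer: -143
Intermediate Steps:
S(L, a) = -15 - 15*L*a (S(L, a) = ((L*a + 1)*(-5))*3 = ((1 + L*a)*(-5))*3 = (-5 - 5*L*a)*3 = -15 - 15*L*a)
P = 73 (P = -2 + (-15 - 15*(-3)*2) = -2 + (-15 + 90) = -2 + 75 = 73)
P + (0 - 3)**2*g(-4) = 73 + (0 - 3)**2*(6*(-4)) = 73 + (-3)**2*(-24) = 73 + 9*(-24) = 73 - 216 = -143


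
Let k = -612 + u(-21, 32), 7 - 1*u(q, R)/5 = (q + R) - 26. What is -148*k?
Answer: 74296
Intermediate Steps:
u(q, R) = 165 - 5*R - 5*q (u(q, R) = 35 - 5*((q + R) - 26) = 35 - 5*((R + q) - 26) = 35 - 5*(-26 + R + q) = 35 + (130 - 5*R - 5*q) = 165 - 5*R - 5*q)
k = -502 (k = -612 + (165 - 5*32 - 5*(-21)) = -612 + (165 - 160 + 105) = -612 + 110 = -502)
-148*k = -148*(-502) = 74296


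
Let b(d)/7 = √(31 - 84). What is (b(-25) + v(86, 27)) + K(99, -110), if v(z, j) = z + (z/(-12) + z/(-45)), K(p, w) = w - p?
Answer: -11887/90 + 7*I*√53 ≈ -132.08 + 50.961*I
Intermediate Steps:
b(d) = 7*I*√53 (b(d) = 7*√(31 - 84) = 7*√(-53) = 7*(I*√53) = 7*I*√53)
v(z, j) = 161*z/180 (v(z, j) = z + (z*(-1/12) + z*(-1/45)) = z + (-z/12 - z/45) = z - 19*z/180 = 161*z/180)
(b(-25) + v(86, 27)) + K(99, -110) = (7*I*√53 + (161/180)*86) + (-110 - 1*99) = (7*I*√53 + 6923/90) + (-110 - 99) = (6923/90 + 7*I*√53) - 209 = -11887/90 + 7*I*√53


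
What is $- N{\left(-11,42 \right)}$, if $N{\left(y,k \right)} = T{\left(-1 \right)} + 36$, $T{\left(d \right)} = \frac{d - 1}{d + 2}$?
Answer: $-34$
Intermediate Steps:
$T{\left(d \right)} = \frac{-1 + d}{2 + d}$
$N{\left(y,k \right)} = 34$ ($N{\left(y,k \right)} = \frac{-1 - 1}{2 - 1} + 36 = 1^{-1} \left(-2\right) + 36 = 1 \left(-2\right) + 36 = -2 + 36 = 34$)
$- N{\left(-11,42 \right)} = \left(-1\right) 34 = -34$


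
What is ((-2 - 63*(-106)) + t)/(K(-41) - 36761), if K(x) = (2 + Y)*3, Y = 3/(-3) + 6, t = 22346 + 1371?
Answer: -2763/3340 ≈ -0.82725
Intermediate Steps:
t = 23717
Y = 5 (Y = -⅓*3 + 6 = -1 + 6 = 5)
K(x) = 21 (K(x) = (2 + 5)*3 = 7*3 = 21)
((-2 - 63*(-106)) + t)/(K(-41) - 36761) = ((-2 - 63*(-106)) + 23717)/(21 - 36761) = ((-2 + 6678) + 23717)/(-36740) = (6676 + 23717)*(-1/36740) = 30393*(-1/36740) = -2763/3340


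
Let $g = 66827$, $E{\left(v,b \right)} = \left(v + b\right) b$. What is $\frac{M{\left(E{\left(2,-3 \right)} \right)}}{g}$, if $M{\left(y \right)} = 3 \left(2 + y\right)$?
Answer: $\frac{15}{66827} \approx 0.00022446$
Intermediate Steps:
$E{\left(v,b \right)} = b \left(b + v\right)$ ($E{\left(v,b \right)} = \left(b + v\right) b = b \left(b + v\right)$)
$M{\left(y \right)} = 6 + 3 y$
$\frac{M{\left(E{\left(2,-3 \right)} \right)}}{g} = \frac{6 + 3 \left(- 3 \left(-3 + 2\right)\right)}{66827} = \left(6 + 3 \left(\left(-3\right) \left(-1\right)\right)\right) \frac{1}{66827} = \left(6 + 3 \cdot 3\right) \frac{1}{66827} = \left(6 + 9\right) \frac{1}{66827} = 15 \cdot \frac{1}{66827} = \frac{15}{66827}$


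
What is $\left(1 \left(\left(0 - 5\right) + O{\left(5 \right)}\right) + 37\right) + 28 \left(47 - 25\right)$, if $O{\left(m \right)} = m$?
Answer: $653$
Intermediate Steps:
$\left(1 \left(\left(0 - 5\right) + O{\left(5 \right)}\right) + 37\right) + 28 \left(47 - 25\right) = \left(1 \left(\left(0 - 5\right) + 5\right) + 37\right) + 28 \left(47 - 25\right) = \left(1 \left(\left(0 - 5\right) + 5\right) + 37\right) + 28 \cdot 22 = \left(1 \left(-5 + 5\right) + 37\right) + 616 = \left(1 \cdot 0 + 37\right) + 616 = \left(0 + 37\right) + 616 = 37 + 616 = 653$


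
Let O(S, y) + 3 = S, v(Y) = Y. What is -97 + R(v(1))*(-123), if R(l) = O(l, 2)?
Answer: 149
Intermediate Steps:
O(S, y) = -3 + S
R(l) = -3 + l
-97 + R(v(1))*(-123) = -97 + (-3 + 1)*(-123) = -97 - 2*(-123) = -97 + 246 = 149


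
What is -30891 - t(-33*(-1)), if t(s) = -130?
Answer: -30761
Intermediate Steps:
-30891 - t(-33*(-1)) = -30891 - 1*(-130) = -30891 + 130 = -30761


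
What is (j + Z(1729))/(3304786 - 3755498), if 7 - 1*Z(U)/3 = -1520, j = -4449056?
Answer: 4444475/450712 ≈ 9.8610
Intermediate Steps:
Z(U) = 4581 (Z(U) = 21 - 3*(-1520) = 21 + 4560 = 4581)
(j + Z(1729))/(3304786 - 3755498) = (-4449056 + 4581)/(3304786 - 3755498) = -4444475/(-450712) = -4444475*(-1/450712) = 4444475/450712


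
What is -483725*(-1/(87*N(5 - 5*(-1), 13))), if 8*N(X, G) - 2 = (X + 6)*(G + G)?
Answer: 175900/1653 ≈ 106.41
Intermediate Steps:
N(X, G) = 1/4 + G*(6 + X)/4 (N(X, G) = 1/4 + ((X + 6)*(G + G))/8 = 1/4 + ((6 + X)*(2*G))/8 = 1/4 + (2*G*(6 + X))/8 = 1/4 + G*(6 + X)/4)
-483725*(-1/(87*N(5 - 5*(-1), 13))) = -483725*(-1/(87*(1/4 + (3/2)*13 + (1/4)*13*(5 - 5*(-1))))) = -483725*(-1/(87*(1/4 + 39/2 + (1/4)*13*(5 + 5)))) = -483725*(-1/(87*(1/4 + 39/2 + (1/4)*13*10))) = -483725*(-1/(87*(1/4 + 39/2 + 65/2))) = -483725/((-87*209/4)) = -483725/(-18183/4) = -483725*(-4/18183) = 175900/1653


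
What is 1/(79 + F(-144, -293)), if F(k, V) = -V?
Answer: 1/372 ≈ 0.0026882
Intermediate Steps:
1/(79 + F(-144, -293)) = 1/(79 - 1*(-293)) = 1/(79 + 293) = 1/372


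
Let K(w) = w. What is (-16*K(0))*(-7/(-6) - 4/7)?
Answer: 0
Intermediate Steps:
(-16*K(0))*(-7/(-6) - 4/7) = (-16*0)*(-7/(-6) - 4/7) = 0*(-7*(-⅙) - 4*⅐) = 0*(7/6 - 4/7) = 0*(25/42) = 0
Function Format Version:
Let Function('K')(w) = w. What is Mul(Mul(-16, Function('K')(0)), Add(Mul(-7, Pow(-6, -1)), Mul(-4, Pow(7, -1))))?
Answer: 0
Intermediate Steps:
Mul(Mul(-16, Function('K')(0)), Add(Mul(-7, Pow(-6, -1)), Mul(-4, Pow(7, -1)))) = Mul(Mul(-16, 0), Add(Mul(-7, Pow(-6, -1)), Mul(-4, Pow(7, -1)))) = Mul(0, Add(Mul(-7, Rational(-1, 6)), Mul(-4, Rational(1, 7)))) = Mul(0, Add(Rational(7, 6), Rational(-4, 7))) = Mul(0, Rational(25, 42)) = 0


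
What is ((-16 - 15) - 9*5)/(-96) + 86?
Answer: 2083/24 ≈ 86.792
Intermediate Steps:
((-16 - 15) - 9*5)/(-96) + 86 = -(-31 - 45)/96 + 86 = -1/96*(-76) + 86 = 19/24 + 86 = 2083/24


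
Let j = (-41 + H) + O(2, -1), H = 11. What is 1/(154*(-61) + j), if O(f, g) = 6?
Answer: -1/9418 ≈ -0.00010618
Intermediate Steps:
j = -24 (j = (-41 + 11) + 6 = -30 + 6 = -24)
1/(154*(-61) + j) = 1/(154*(-61) - 24) = 1/(-9394 - 24) = 1/(-9418) = -1/9418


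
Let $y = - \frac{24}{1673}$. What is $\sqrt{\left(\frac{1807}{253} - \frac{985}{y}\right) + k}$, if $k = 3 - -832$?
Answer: $\frac{\sqrt{640646781654}}{3036} \approx 263.64$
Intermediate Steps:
$y = - \frac{24}{1673}$ ($y = \left(-24\right) \frac{1}{1673} = - \frac{24}{1673} \approx -0.014345$)
$k = 835$ ($k = 3 + 832 = 835$)
$\sqrt{\left(\frac{1807}{253} - \frac{985}{y}\right) + k} = \sqrt{\left(\frac{1807}{253} - \frac{985}{- \frac{24}{1673}}\right) + 835} = \sqrt{\left(1807 \cdot \frac{1}{253} - - \frac{1647905}{24}\right) + 835} = \sqrt{\left(\frac{1807}{253} + \frac{1647905}{24}\right) + 835} = \sqrt{\frac{416963333}{6072} + 835} = \sqrt{\frac{422033453}{6072}} = \frac{\sqrt{640646781654}}{3036}$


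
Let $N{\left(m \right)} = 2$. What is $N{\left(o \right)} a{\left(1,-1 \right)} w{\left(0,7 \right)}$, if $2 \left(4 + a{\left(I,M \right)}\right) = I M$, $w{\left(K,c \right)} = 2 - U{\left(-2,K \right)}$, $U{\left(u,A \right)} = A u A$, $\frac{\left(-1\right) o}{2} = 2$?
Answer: $-18$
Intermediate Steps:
$o = -4$ ($o = \left(-2\right) 2 = -4$)
$U{\left(u,A \right)} = u A^{2}$
$w{\left(K,c \right)} = 2 + 2 K^{2}$ ($w{\left(K,c \right)} = 2 - - 2 K^{2} = 2 + 2 K^{2}$)
$a{\left(I,M \right)} = -4 + \frac{I M}{2}$
$N{\left(o \right)} a{\left(1,-1 \right)} w{\left(0,7 \right)} = 2 \left(-4 + \frac{1}{2} \cdot 1 \left(-1\right)\right) \left(2 + 2 \cdot 0^{2}\right) = 2 \left(-4 - \frac{1}{2}\right) \left(2 + 2 \cdot 0\right) = 2 \left(- \frac{9}{2}\right) \left(2 + 0\right) = \left(-9\right) 2 = -18$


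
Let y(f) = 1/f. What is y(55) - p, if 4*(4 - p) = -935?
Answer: -52301/220 ≈ -237.73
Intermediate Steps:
p = 951/4 (p = 4 - ¼*(-935) = 4 + 935/4 = 951/4 ≈ 237.75)
y(55) - p = 1/55 - 1*951/4 = 1/55 - 951/4 = -52301/220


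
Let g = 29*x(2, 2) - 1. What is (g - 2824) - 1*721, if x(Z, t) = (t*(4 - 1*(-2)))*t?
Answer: -2850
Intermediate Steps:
x(Z, t) = 6*t² (x(Z, t) = (t*(4 + 2))*t = (t*6)*t = (6*t)*t = 6*t²)
g = 695 (g = 29*(6*2²) - 1 = 29*(6*4) - 1 = 29*24 - 1 = 696 - 1 = 695)
(g - 2824) - 1*721 = (695 - 2824) - 1*721 = -2129 - 721 = -2850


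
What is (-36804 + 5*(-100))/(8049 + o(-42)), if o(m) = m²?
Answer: -37304/9813 ≈ -3.8015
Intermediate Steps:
(-36804 + 5*(-100))/(8049 + o(-42)) = (-36804 + 5*(-100))/(8049 + (-42)²) = (-36804 - 500)/(8049 + 1764) = -37304/9813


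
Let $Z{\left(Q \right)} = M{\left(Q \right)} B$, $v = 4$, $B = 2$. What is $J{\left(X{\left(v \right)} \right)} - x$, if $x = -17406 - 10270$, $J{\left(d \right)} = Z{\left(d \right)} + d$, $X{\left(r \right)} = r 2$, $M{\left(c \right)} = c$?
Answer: $27700$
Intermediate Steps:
$X{\left(r \right)} = 2 r$
$Z{\left(Q \right)} = 2 Q$ ($Z{\left(Q \right)} = Q 2 = 2 Q$)
$J{\left(d \right)} = 3 d$ ($J{\left(d \right)} = 2 d + d = 3 d$)
$x = -27676$
$J{\left(X{\left(v \right)} \right)} - x = 3 \cdot 2 \cdot 4 - -27676 = 3 \cdot 8 + 27676 = 24 + 27676 = 27700$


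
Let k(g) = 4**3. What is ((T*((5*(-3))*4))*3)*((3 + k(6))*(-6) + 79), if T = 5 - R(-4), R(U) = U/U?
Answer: 232560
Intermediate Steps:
k(g) = 64
R(U) = 1
T = 4 (T = 5 - 1*1 = 5 - 1 = 4)
((T*((5*(-3))*4))*3)*((3 + k(6))*(-6) + 79) = ((4*((5*(-3))*4))*3)*((3 + 64)*(-6) + 79) = ((4*(-15*4))*3)*(67*(-6) + 79) = ((4*(-60))*3)*(-402 + 79) = -240*3*(-323) = -720*(-323) = 232560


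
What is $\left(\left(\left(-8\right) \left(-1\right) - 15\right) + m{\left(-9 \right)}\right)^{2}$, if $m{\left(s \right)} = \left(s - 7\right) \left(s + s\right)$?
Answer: $78961$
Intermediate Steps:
$m{\left(s \right)} = 2 s \left(-7 + s\right)$ ($m{\left(s \right)} = \left(-7 + s\right) 2 s = 2 s \left(-7 + s\right)$)
$\left(\left(\left(-8\right) \left(-1\right) - 15\right) + m{\left(-9 \right)}\right)^{2} = \left(\left(\left(-8\right) \left(-1\right) - 15\right) + 2 \left(-9\right) \left(-7 - 9\right)\right)^{2} = \left(\left(8 - 15\right) + 2 \left(-9\right) \left(-16\right)\right)^{2} = \left(-7 + 288\right)^{2} = 281^{2} = 78961$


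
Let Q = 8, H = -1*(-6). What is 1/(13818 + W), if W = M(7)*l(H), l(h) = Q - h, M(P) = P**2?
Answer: 1/13916 ≈ 7.1860e-5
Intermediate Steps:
H = 6
l(h) = 8 - h
W = 98 (W = 7**2*(8 - 1*6) = 49*(8 - 6) = 49*2 = 98)
1/(13818 + W) = 1/(13818 + 98) = 1/13916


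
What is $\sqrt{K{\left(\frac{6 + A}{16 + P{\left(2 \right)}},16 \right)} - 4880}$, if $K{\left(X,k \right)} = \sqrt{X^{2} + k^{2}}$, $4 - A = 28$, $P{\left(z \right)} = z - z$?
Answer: $\frac{\sqrt{-78080 + 2 \sqrt{16465}}}{4} \approx 69.742 i$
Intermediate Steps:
$P{\left(z \right)} = 0$
$A = -24$ ($A = 4 - 28 = -24$)
$\sqrt{K{\left(\frac{6 + A}{16 + P{\left(2 \right)}},16 \right)} - 4880} = \sqrt{\sqrt{\left(\frac{6 - 24}{16 + 0}\right)^{2} + 16^{2}} - 4880} = \sqrt{\sqrt{\left(- \frac{18}{16}\right)^{2} + 256} - 4880} = \sqrt{\sqrt{\left(\left(-18\right) \frac{1}{16}\right)^{2} + 256} - 4880} = \sqrt{\sqrt{\left(- \frac{9}{8}\right)^{2} + 256} - 4880} = \sqrt{\sqrt{\frac{81}{64} + 256} - 4880} = \sqrt{\sqrt{\frac{16465}{64}} - 4880} = \sqrt{\frac{\sqrt{16465}}{8} - 4880} = \sqrt{-4880 + \frac{\sqrt{16465}}{8}}$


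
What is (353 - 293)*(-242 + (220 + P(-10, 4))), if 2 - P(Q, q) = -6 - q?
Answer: -600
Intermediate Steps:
P(Q, q) = 8 + q (P(Q, q) = 2 - (-6 - q) = 2 + (6 + q) = 8 + q)
(353 - 293)*(-242 + (220 + P(-10, 4))) = (353 - 293)*(-242 + (220 + (8 + 4))) = 60*(-242 + (220 + 12)) = 60*(-242 + 232) = 60*(-10) = -600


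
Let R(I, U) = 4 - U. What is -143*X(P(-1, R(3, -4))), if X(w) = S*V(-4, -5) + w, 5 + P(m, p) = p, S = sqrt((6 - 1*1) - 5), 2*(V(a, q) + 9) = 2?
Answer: -429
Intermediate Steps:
V(a, q) = -8 (V(a, q) = -9 + (1/2)*2 = -9 + 1 = -8)
S = 0 (S = sqrt((6 - 1) - 5) = sqrt(5 - 5) = sqrt(0) = 0)
P(m, p) = -5 + p
X(w) = w (X(w) = 0*(-8) + w = 0 + w = w)
-143*X(P(-1, R(3, -4))) = -143*(-5 + (4 - 1*(-4))) = -143*(-5 + (4 + 4)) = -143*(-5 + 8) = -143*3 = -429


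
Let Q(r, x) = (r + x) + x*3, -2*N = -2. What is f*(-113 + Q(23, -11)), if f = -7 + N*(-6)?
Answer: 1742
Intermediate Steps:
N = 1 (N = -½*(-2) = 1)
f = -13 (f = -7 + 1*(-6) = -7 - 6 = -13)
Q(r, x) = r + 4*x (Q(r, x) = (r + x) + 3*x = r + 4*x)
f*(-113 + Q(23, -11)) = -13*(-113 + (23 + 4*(-11))) = -13*(-113 + (23 - 44)) = -13*(-113 - 21) = -13*(-134) = 1742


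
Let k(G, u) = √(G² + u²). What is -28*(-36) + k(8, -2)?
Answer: 1008 + 2*√17 ≈ 1016.2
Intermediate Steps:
-28*(-36) + k(8, -2) = -28*(-36) + √(8² + (-2)²) = 1008 + √(64 + 4) = 1008 + √68 = 1008 + 2*√17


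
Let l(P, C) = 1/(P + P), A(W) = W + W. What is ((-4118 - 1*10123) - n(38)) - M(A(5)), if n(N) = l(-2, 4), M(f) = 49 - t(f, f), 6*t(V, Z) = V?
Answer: -171457/12 ≈ -14288.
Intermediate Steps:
t(V, Z) = V/6
A(W) = 2*W
M(f) = 49 - f/6
l(P, C) = 1/(2*P)
n(N) = -1/4 (n(N) = (1/2)/(-2) = (1/2)*(-1/2) = -1/4)
((-4118 - 1*10123) - n(38)) - M(A(5)) = ((-4118 - 1*10123) - 1*(-1/4)) - (49 - 5/3) = ((-4118 - 10123) + 1/4) - (49 - 1/6*10) = (-14241 + 1/4) - (49 - 5/3) = -56963/4 - 1*142/3 = -56963/4 - 142/3 = -171457/12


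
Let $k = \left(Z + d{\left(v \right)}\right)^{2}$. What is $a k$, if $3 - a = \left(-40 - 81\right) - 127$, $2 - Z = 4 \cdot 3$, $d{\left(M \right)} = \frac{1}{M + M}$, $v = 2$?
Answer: $\frac{381771}{16} \approx 23861.0$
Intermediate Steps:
$d{\left(M \right)} = \frac{1}{2 M}$
$Z = -10$ ($Z = 2 - 4 \cdot 3 = 2 - 12 = -10$)
$k = \frac{1521}{16}$ ($k = \left(-10 + \frac{1}{2 \cdot 2}\right)^{2} = \left(-10 + \frac{1}{2} \cdot \frac{1}{2}\right)^{2} = \left(-10 + \frac{1}{4}\right)^{2} = \left(- \frac{39}{4}\right)^{2} = \frac{1521}{16} \approx 95.063$)
$a = 251$ ($a = 3 - \left(\left(-40 - 81\right) - 127\right) = 3 - \left(-121 - 127\right) = 3 - -248 = 3 + 248 = 251$)
$a k = 251 \cdot \frac{1521}{16} = \frac{381771}{16}$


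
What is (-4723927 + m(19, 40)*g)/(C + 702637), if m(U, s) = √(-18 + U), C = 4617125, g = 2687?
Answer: -2360620/2659881 ≈ -0.88749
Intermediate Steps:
(-4723927 + m(19, 40)*g)/(C + 702637) = (-4723927 + √(-18 + 19)*2687)/(4617125 + 702637) = (-4723927 + √1*2687)/5319762 = (-4723927 + 1*2687)*(1/5319762) = (-4723927 + 2687)*(1/5319762) = -4721240*1/5319762 = -2360620/2659881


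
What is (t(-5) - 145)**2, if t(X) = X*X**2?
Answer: 72900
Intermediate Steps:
t(X) = X**3
(t(-5) - 145)**2 = ((-5)**3 - 145)**2 = (-125 - 145)**2 = (-270)**2 = 72900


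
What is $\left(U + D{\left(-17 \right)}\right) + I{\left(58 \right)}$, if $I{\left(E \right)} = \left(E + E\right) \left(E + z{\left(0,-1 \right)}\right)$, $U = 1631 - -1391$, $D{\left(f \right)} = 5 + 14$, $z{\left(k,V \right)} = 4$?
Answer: $10233$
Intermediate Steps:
$D{\left(f \right)} = 19$
$U = 3022$ ($U = 1631 + 1391 = 3022$)
$I{\left(E \right)} = 2 E \left(4 + E\right)$ ($I{\left(E \right)} = \left(E + E\right) \left(E + 4\right) = 2 E \left(4 + E\right)$)
$\left(U + D{\left(-17 \right)}\right) + I{\left(58 \right)} = \left(3022 + 19\right) + 2 \cdot 58 \left(4 + 58\right) = 3041 + 2 \cdot 58 \cdot 62 = 3041 + 7192 = 10233$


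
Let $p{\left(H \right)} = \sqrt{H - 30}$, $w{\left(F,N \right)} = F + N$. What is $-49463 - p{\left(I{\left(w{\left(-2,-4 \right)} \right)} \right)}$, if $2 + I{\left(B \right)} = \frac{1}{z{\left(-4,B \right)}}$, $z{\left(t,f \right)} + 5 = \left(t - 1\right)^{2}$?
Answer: $-49463 - \frac{3 i \sqrt{355}}{10} \approx -49463.0 - 5.6524 i$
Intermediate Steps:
$z{\left(t,f \right)} = -5 + \left(-1 + t\right)^{2}$ ($z{\left(t,f \right)} = -5 + \left(t - 1\right)^{2} = -5 + \left(-1 + t\right)^{2}$)
$I{\left(B \right)} = - \frac{39}{20}$ ($I{\left(B \right)} = -2 + \frac{1}{-5 + \left(-1 - 4\right)^{2}} = -2 + \frac{1}{-5 + \left(-5\right)^{2}} = -2 + \frac{1}{-5 + 25} = -2 + \frac{1}{20} = - \frac{39}{20}$)
$p{\left(H \right)} = \sqrt{-30 + H}$
$-49463 - p{\left(I{\left(w{\left(-2,-4 \right)} \right)} \right)} = -49463 - \sqrt{-30 - \frac{39}{20}} = -49463 - \sqrt{- \frac{639}{20}} = -49463 - \frac{3 i \sqrt{355}}{10}$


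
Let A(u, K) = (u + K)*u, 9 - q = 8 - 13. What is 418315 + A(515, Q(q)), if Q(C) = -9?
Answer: 678905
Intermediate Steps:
q = 14 (q = 9 - (8 - 13) = 9 - 1*(-5) = 9 + 5 = 14)
A(u, K) = u*(K + u) (A(u, K) = (K + u)*u = u*(K + u))
418315 + A(515, Q(q)) = 418315 + 515*(-9 + 515) = 418315 + 515*506 = 418315 + 260590 = 678905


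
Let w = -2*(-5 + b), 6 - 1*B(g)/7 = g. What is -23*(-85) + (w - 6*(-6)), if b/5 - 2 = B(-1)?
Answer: 1491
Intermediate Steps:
B(g) = 42 - 7*g
b = 255 (b = 10 + 5*(42 - 7*(-1)) = 10 + 5*(42 + 7) = 10 + 5*49 = 10 + 245 = 255)
w = -500 (w = -2*(-5 + 255) = -2*250 = -500)
-23*(-85) + (w - 6*(-6)) = -23*(-85) + (-500 - 6*(-6)) = 1955 + (-500 + 36) = 1955 - 464 = 1491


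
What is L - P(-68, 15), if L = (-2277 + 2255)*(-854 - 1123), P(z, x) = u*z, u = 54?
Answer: 47166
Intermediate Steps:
P(z, x) = 54*z
L = 43494 (L = -22*(-1977) = 43494)
L - P(-68, 15) = 43494 - 54*(-68) = 43494 - 1*(-3672) = 43494 + 3672 = 47166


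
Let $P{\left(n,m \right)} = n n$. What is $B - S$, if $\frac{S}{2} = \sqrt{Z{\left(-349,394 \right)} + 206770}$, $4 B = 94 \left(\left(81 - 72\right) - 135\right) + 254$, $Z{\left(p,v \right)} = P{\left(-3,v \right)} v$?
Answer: $- \frac{5795}{2} - 4 \sqrt{52579} \approx -3814.7$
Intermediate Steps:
$P{\left(n,m \right)} = n^{2}$
$Z{\left(p,v \right)} = 9 v$ ($Z{\left(p,v \right)} = \left(-3\right)^{2} v = 9 v$)
$B = - \frac{5795}{2}$ ($B = \frac{94 \left(\left(81 - 72\right) - 135\right) + 254}{4} = \frac{94 \left(9 - 135\right) + 254}{4} = \frac{94 \left(-126\right) + 254}{4} = \frac{-11844 + 254}{4} = \frac{1}{4} \left(-11590\right) = - \frac{5795}{2} \approx -2897.5$)
$S = 4 \sqrt{52579}$ ($S = 2 \sqrt{9 \cdot 394 + 206770} = 2 \sqrt{3546 + 206770} = 2 \sqrt{210316} = 2 \cdot 2 \sqrt{52579} = 4 \sqrt{52579} \approx 917.2$)
$B - S = - \frac{5795}{2} - 4 \sqrt{52579}$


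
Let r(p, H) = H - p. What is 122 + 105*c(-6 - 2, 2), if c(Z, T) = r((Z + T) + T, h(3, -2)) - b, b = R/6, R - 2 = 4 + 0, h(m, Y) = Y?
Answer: 227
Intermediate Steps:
R = 6 (R = 2 + (4 + 0) = 2 + 4 = 6)
b = 1 (b = 6/6 = 6*(1/6) = 1)
c(Z, T) = -3 - Z - 2*T (c(Z, T) = (-2 - ((Z + T) + T)) - 1*1 = (-2 - ((T + Z) + T)) - 1 = (-2 - (Z + 2*T)) - 1 = (-2 + (-Z - 2*T)) - 1 = (-2 - Z - 2*T) - 1 = -3 - Z - 2*T)
122 + 105*c(-6 - 2, 2) = 122 + 105*(-3 - (-6 - 2) - 2*2) = 122 + 105*(-3 - 1*(-8) - 4) = 122 + 105*(-3 + 8 - 4) = 122 + 105*1 = 122 + 105 = 227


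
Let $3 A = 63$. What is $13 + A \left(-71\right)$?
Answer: $-1478$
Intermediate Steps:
$A = 21$ ($A = \frac{1}{3} \cdot 63 = 21$)
$13 + A \left(-71\right) = 13 + 21 \left(-71\right) = 13 - 1491 = -1478$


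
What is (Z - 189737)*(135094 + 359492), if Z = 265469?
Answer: 37455986952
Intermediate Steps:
(Z - 189737)*(135094 + 359492) = (265469 - 189737)*(135094 + 359492) = 75732*494586 = 37455986952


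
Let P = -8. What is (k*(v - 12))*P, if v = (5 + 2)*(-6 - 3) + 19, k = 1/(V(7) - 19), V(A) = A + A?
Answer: -448/5 ≈ -89.600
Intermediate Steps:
V(A) = 2*A
k = -1/5 (k = 1/(2*7 - 19) = 1/(14 - 19) = 1/(-5) = -1/5 ≈ -0.20000)
v = -44 (v = 7*(-9) + 19 = -63 + 19 = -44)
(k*(v - 12))*P = -(-44 - 12)/5*(-8) = -1/5*(-56)*(-8) = (56/5)*(-8) = -448/5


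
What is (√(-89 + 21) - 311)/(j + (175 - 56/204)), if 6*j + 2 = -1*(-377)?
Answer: -31722/24197 + 204*I*√17/24197 ≈ -1.311 + 0.034761*I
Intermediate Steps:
j = 125/2 (j = -⅓ + (-1*(-377))/6 = -⅓ + (⅙)*377 = -⅓ + 377/6 = 125/2 ≈ 62.500)
(√(-89 + 21) - 311)/(j + (175 - 56/204)) = (√(-89 + 21) - 311)/(125/2 + (175 - 56/204)) = (√(-68) - 311)/(125/2 + (175 - 56*1/204)) = (2*I*√17 - 311)/(125/2 + (175 - 14/51)) = (-311 + 2*I*√17)/(125/2 + 8911/51) = (-311 + 2*I*√17)/(24197/102) = (-311 + 2*I*√17)*(102/24197) = -31722/24197 + 204*I*√17/24197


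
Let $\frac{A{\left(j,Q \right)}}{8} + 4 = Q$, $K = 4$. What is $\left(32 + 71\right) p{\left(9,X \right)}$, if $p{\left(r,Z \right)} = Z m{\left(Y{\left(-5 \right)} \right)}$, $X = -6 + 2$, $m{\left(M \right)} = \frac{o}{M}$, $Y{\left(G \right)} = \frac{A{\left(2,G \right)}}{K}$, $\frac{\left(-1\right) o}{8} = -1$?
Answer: $\frac{1648}{9} \approx 183.11$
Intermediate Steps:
$A{\left(j,Q \right)} = -32 + 8 Q$
$o = 8$ ($o = \left(-8\right) \left(-1\right) = 8$)
$Y{\left(G \right)} = -8 + 2 G$ ($Y{\left(G \right)} = \frac{-32 + 8 G}{4} = \left(-32 + 8 G\right) \frac{1}{4} = -8 + 2 G$)
$m{\left(M \right)} = \frac{8}{M}$
$X = -4$
$p{\left(r,Z \right)} = - \frac{4 Z}{9}$ ($p{\left(r,Z \right)} = Z \frac{8}{-8 + 2 \left(-5\right)} = Z \frac{8}{-8 - 10} = Z \frac{8}{-18} = Z 8 \left(- \frac{1}{18}\right) = Z \left(- \frac{4}{9}\right) = - \frac{4 Z}{9}$)
$\left(32 + 71\right) p{\left(9,X \right)} = \left(32 + 71\right) \left(\left(- \frac{4}{9}\right) \left(-4\right)\right) = 103 \cdot \frac{16}{9} = \frac{1648}{9}$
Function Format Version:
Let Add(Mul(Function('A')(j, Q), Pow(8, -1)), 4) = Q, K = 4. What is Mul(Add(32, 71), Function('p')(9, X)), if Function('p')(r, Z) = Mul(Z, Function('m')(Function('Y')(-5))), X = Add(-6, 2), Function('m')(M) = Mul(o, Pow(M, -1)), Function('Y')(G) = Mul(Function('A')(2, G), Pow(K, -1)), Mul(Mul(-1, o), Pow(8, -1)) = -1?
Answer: Rational(1648, 9) ≈ 183.11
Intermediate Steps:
Function('A')(j, Q) = Add(-32, Mul(8, Q))
o = 8 (o = Mul(-8, -1) = 8)
Function('Y')(G) = Add(-8, Mul(2, G)) (Function('Y')(G) = Mul(Add(-32, Mul(8, G)), Pow(4, -1)) = Mul(Add(-32, Mul(8, G)), Rational(1, 4)) = Add(-8, Mul(2, G)))
Function('m')(M) = Mul(8, Pow(M, -1))
X = -4
Function('p')(r, Z) = Mul(Rational(-4, 9), Z) (Function('p')(r, Z) = Mul(Z, Mul(8, Pow(Add(-8, Mul(2, -5)), -1))) = Mul(Z, Mul(8, Pow(Add(-8, -10), -1))) = Mul(Z, Mul(8, Pow(-18, -1))) = Mul(Z, Mul(8, Rational(-1, 18))) = Mul(Z, Rational(-4, 9)) = Mul(Rational(-4, 9), Z))
Mul(Add(32, 71), Function('p')(9, X)) = Mul(Add(32, 71), Mul(Rational(-4, 9), -4)) = Mul(103, Rational(16, 9)) = Rational(1648, 9)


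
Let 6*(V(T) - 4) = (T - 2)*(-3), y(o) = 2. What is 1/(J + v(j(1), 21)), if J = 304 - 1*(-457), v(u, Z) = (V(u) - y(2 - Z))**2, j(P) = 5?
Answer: 4/3045 ≈ 0.0013136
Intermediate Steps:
V(T) = 5 - T/2 (V(T) = 4 + ((T - 2)*(-3))/6 = 4 + ((-2 + T)*(-3))/6 = 4 + (6 - 3*T)/6 = 4 + (1 - T/2) = 5 - T/2)
v(u, Z) = (3 - u/2)**2 (v(u, Z) = ((5 - u/2) - 1*2)**2 = ((5 - u/2) - 2)**2 = (3 - u/2)**2)
J = 761 (J = 304 + 457 = 761)
1/(J + v(j(1), 21)) = 1/(761 + (-6 + 5)**2/4) = 1/(761 + (1/4)*(-1)**2) = 1/(761 + (1/4)*1) = 1/(761 + 1/4) = 1/(3045/4) = 4/3045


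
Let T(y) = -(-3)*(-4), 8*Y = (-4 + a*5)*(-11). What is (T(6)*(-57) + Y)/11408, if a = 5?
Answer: 5241/91264 ≈ 0.057427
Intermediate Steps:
Y = -231/8 (Y = ((-4 + 5*5)*(-11))/8 = ((-4 + 25)*(-11))/8 = (21*(-11))/8 = (1/8)*(-231) = -231/8 ≈ -28.875)
T(y) = -12 (T(y) = -3*4 = -12)
(T(6)*(-57) + Y)/11408 = (-12*(-57) - 231/8)/11408 = (684 - 231/8)*(1/11408) = (5241/8)*(1/11408) = 5241/91264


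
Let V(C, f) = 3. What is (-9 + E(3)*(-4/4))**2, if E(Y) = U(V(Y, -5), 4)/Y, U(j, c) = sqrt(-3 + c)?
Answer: 784/9 ≈ 87.111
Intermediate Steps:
E(Y) = 1/Y (E(Y) = sqrt(-3 + 4)/Y = sqrt(1)/Y = 1/Y)
(-9 + E(3)*(-4/4))**2 = (-9 + (-4/4)/3)**2 = (-9 + (-4*1/4)/3)**2 = (-9 + (1/3)*(-1))**2 = (-9 - 1/3)**2 = (-28/3)**2 = 784/9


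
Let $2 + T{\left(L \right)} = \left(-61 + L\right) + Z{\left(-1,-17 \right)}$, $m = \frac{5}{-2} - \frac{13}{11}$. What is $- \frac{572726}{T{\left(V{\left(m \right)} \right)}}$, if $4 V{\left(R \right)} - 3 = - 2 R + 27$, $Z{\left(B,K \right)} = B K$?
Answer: $\frac{25199944}{1613} \approx 15623.0$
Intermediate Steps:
$m = - \frac{81}{22}$ ($m = 5 \left(- \frac{1}{2}\right) - \frac{13}{11} = - \frac{5}{2} - \frac{13}{11} = - \frac{81}{22} \approx -3.6818$)
$V{\left(R \right)} = \frac{15}{2} - \frac{R}{2}$ ($V{\left(R \right)} = \frac{3}{4} + \frac{- 2 R + 27}{4} = \frac{3}{4} + \frac{27 - 2 R}{4} = \frac{3}{4} - \left(- \frac{27}{4} + \frac{R}{2}\right) = \frac{15}{2} - \frac{R}{2}$)
$T{\left(L \right)} = -46 + L$ ($T{\left(L \right)} = -2 + \left(\left(-61 + L\right) - -17\right) = -2 + \left(\left(-61 + L\right) + 17\right) = -2 + \left(-44 + L\right) = -46 + L$)
$- \frac{572726}{T{\left(V{\left(m \right)} \right)}} = - \frac{572726}{-46 + \left(\frac{15}{2} - - \frac{81}{44}\right)} = - \frac{572726}{-46 + \left(\frac{15}{2} + \frac{81}{44}\right)} = - \frac{572726}{-46 + \frac{411}{44}} = - \frac{572726}{- \frac{1613}{44}} = \left(-572726\right) \left(- \frac{44}{1613}\right) = \frac{25199944}{1613}$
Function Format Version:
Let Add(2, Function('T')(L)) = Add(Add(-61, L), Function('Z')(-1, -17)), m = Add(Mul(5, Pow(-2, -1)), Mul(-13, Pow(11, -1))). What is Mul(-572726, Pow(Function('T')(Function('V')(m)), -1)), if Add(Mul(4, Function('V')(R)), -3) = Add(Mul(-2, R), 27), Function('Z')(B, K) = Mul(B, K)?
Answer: Rational(25199944, 1613) ≈ 15623.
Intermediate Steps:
m = Rational(-81, 22) (m = Add(Mul(5, Rational(-1, 2)), Mul(-13, Rational(1, 11))) = Add(Rational(-5, 2), Rational(-13, 11)) = Rational(-81, 22) ≈ -3.6818)
Function('V')(R) = Add(Rational(15, 2), Mul(Rational(-1, 2), R)) (Function('V')(R) = Add(Rational(3, 4), Mul(Rational(1, 4), Add(Mul(-2, R), 27))) = Add(Rational(3, 4), Mul(Rational(1, 4), Add(27, Mul(-2, R)))) = Add(Rational(3, 4), Add(Rational(27, 4), Mul(Rational(-1, 2), R))) = Add(Rational(15, 2), Mul(Rational(-1, 2), R)))
Function('T')(L) = Add(-46, L) (Function('T')(L) = Add(-2, Add(Add(-61, L), Mul(-1, -17))) = Add(-2, Add(Add(-61, L), 17)) = Add(-2, Add(-44, L)) = Add(-46, L))
Mul(-572726, Pow(Function('T')(Function('V')(m)), -1)) = Mul(-572726, Pow(Add(-46, Add(Rational(15, 2), Mul(Rational(-1, 2), Rational(-81, 22)))), -1)) = Mul(-572726, Pow(Add(-46, Add(Rational(15, 2), Rational(81, 44))), -1)) = Mul(-572726, Pow(Add(-46, Rational(411, 44)), -1)) = Mul(-572726, Pow(Rational(-1613, 44), -1)) = Mul(-572726, Rational(-44, 1613)) = Rational(25199944, 1613)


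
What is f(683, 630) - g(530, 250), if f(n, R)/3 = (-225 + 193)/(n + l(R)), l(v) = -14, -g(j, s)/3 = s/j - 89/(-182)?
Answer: 5890951/2151058 ≈ 2.7386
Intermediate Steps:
g(j, s) = -267/182 - 3*s/j (g(j, s) = -3*(s/j - 89/(-182)) = -3*(s/j - 89*(-1/182)) = -3*(s/j + 89/182) = -3*(89/182 + s/j) = -267/182 - 3*s/j)
f(n, R) = -96/(-14 + n) (f(n, R) = 3*((-225 + 193)/(n - 14)) = 3*(-32/(-14 + n)) = -96/(-14 + n))
f(683, 630) - g(530, 250) = -96/(-14 + 683) - (-267/182 - 3*250/530) = -96/669 - (-267/182 - 3*250*1/530) = -96*1/669 - (-267/182 - 75/53) = -32/223 - 1*(-27801/9646) = -32/223 + 27801/9646 = 5890951/2151058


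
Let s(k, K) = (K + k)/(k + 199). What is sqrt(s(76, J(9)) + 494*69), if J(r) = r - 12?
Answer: sqrt(103110953)/55 ≈ 184.62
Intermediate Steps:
J(r) = -12 + r
s(k, K) = (K + k)/(199 + k)
sqrt(s(76, J(9)) + 494*69) = sqrt(((-12 + 9) + 76)/(199 + 76) + 494*69) = sqrt((-3 + 76)/275 + 34086) = sqrt((1/275)*73 + 34086) = sqrt(73/275 + 34086) = sqrt(9373723/275) = sqrt(103110953)/55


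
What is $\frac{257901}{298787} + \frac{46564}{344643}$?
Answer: $\frac{102796492211}{102974848041} \approx 0.99827$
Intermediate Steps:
$\frac{257901}{298787} + \frac{46564}{344643} = \frac{102796492211}{102974848041}$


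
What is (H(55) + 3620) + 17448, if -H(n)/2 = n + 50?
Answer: 20858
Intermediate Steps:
H(n) = -100 - 2*n (H(n) = -2*(n + 50) = -2*(50 + n) = -100 - 2*n)
(H(55) + 3620) + 17448 = ((-100 - 2*55) + 3620) + 17448 = ((-100 - 110) + 3620) + 17448 = (-210 + 3620) + 17448 = 3410 + 17448 = 20858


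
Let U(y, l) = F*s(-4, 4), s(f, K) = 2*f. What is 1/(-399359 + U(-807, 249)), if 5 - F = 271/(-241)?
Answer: -241/96257327 ≈ -2.5037e-6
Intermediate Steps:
F = 1476/241 (F = 5 - 271/(-241) = 5 - 271*(-1)/241 = 5 - 1*(-271/241) = 5 + 271/241 = 1476/241 ≈ 6.1245)
U(y, l) = -11808/241 (U(y, l) = 1476*(2*(-4))/241 = (1476/241)*(-8) = -11808/241)
1/(-399359 + U(-807, 249)) = 1/(-399359 - 11808/241) = 1/(-96257327/241) = -241/96257327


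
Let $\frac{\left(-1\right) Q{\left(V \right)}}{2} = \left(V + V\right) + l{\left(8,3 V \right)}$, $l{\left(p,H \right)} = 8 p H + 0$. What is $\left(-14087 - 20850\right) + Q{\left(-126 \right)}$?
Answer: $13951$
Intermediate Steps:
$l{\left(p,H \right)} = 8 H p$ ($l{\left(p,H \right)} = 8 H p + 0 = 8 H p$)
$Q{\left(V \right)} = - 388 V$ ($Q{\left(V \right)} = - 2 \left(\left(V + V\right) + 8 \cdot 3 V 8\right) = - 2 \left(2 V + 192 V\right) = - 2 \cdot 194 V = - 388 V$)
$\left(-14087 - 20850\right) + Q{\left(-126 \right)} = \left(-14087 - 20850\right) - -48888 = -34937 + 48888 = 13951$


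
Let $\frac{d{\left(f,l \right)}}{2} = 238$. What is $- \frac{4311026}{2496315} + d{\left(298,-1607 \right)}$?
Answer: $\frac{1183934914}{2496315} \approx 474.27$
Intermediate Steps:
$d{\left(f,l \right)} = 476$ ($d{\left(f,l \right)} = 2 \cdot 238 = 476$)
$- \frac{4311026}{2496315} + d{\left(298,-1607 \right)} = - \frac{4311026}{2496315} + 476 = \frac{1183934914}{2496315}$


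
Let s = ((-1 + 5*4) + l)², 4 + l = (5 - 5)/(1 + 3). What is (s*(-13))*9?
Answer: -26325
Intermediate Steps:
l = -4 (l = -4 + (5 - 5)/(1 + 3) = -4 + 0/4 = -4 + 0*(¼) = -4 + 0 = -4)
s = 225 (s = ((-1 + 5*4) - 4)² = ((-1 + 20) - 4)² = (19 - 4)² = 15² = 225)
(s*(-13))*9 = (225*(-13))*9 = -2925*9 = -26325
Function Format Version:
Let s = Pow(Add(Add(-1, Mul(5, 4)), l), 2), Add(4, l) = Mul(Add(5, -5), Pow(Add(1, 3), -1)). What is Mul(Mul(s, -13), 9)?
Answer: -26325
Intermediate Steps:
l = -4 (l = Add(-4, Mul(Add(5, -5), Pow(Add(1, 3), -1))) = Add(-4, Mul(0, Pow(4, -1))) = Add(-4, Mul(0, Rational(1, 4))) = Add(-4, 0) = -4)
s = 225 (s = Pow(Add(Add(-1, Mul(5, 4)), -4), 2) = Pow(Add(Add(-1, 20), -4), 2) = Pow(Add(19, -4), 2) = Pow(15, 2) = 225)
Mul(Mul(s, -13), 9) = Mul(Mul(225, -13), 9) = Mul(-2925, 9) = -26325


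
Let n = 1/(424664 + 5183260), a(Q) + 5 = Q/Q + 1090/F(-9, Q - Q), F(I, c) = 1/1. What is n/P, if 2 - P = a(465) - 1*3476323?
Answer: 1/19488876193836 ≈ 5.1311e-14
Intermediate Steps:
F(I, c) = 1
a(Q) = 1086 (a(Q) = -5 + (Q/Q + 1090/1) = -5 + (1 + 1090*1) = -5 + (1 + 1090) = -5 + 1091 = 1086)
P = 3475239 (P = 2 - (1086 - 1*3476323) = 2 - (1086 - 3476323) = 2 - 1*(-3475237) = 2 + 3475237 = 3475239)
n = 1/5607924 ≈ 1.7832e-7
n/P = (1/5607924)/3475239 = (1/5607924)*(1/3475239) = 1/19488876193836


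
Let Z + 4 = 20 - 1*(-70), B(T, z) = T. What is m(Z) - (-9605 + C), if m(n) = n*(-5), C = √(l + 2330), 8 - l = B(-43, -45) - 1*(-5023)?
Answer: 9175 - I*√2642 ≈ 9175.0 - 51.4*I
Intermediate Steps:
l = -4972 (l = 8 - (-43 - 1*(-5023)) = 8 - (-43 + 5023) = 8 - 1*4980 = 8 - 4980 = -4972)
C = I*√2642 (C = √(-4972 + 2330) = √(-2642) = I*√2642 ≈ 51.4*I)
Z = 86 (Z = -4 + (20 - 1*(-70)) = -4 + (20 + 70) = -4 + 90 = 86)
m(n) = -5*n
m(Z) - (-9605 + C) = -5*86 - (-9605 + I*√2642) = -430 + (9605 - I*√2642) = 9175 - I*√2642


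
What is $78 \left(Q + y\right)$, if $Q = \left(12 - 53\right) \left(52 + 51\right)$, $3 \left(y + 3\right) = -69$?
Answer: $-331422$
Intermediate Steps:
$y = -26$ ($y = -3 + \frac{1}{3} \left(-69\right) = -3 - 23 = -26$)
$Q = -4223$ ($Q = \left(-41\right) 103 = -4223$)
$78 \left(Q + y\right) = 78 \left(-4223 - 26\right) = 78 \left(-4249\right) = -331422$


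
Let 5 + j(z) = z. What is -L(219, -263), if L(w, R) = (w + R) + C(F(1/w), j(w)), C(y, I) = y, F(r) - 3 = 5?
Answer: 36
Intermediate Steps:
j(z) = -5 + z
F(r) = 8 (F(r) = 3 + 5 = 8)
L(w, R) = 8 + R + w (L(w, R) = (w + R) + 8 = (R + w) + 8 = 8 + R + w)
-L(219, -263) = -(8 - 263 + 219) = -1*(-36) = 36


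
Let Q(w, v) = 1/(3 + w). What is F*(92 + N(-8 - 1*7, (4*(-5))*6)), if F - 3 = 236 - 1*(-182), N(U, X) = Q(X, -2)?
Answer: 4531223/117 ≈ 38728.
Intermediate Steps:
N(U, X) = 1/(3 + X)
F = 421 (F = 3 + (236 - 1*(-182)) = 3 + (236 + 182) = 3 + 418 = 421)
F*(92 + N(-8 - 1*7, (4*(-5))*6)) = 421*(92 + 1/(3 + (4*(-5))*6)) = 421*(92 + 1/(3 - 20*6)) = 421*(92 + 1/(3 - 120)) = 421*(92 + 1/(-117)) = 421*(92 - 1/117) = 421*(10763/117) = 4531223/117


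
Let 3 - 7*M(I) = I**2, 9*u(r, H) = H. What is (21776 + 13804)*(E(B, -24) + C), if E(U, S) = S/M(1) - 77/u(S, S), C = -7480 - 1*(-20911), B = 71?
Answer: 951827265/2 ≈ 4.7591e+8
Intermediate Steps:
u(r, H) = H/9
C = 13431 (C = -7480 + 20911 = 13431)
M(I) = 3/7 - I**2/7
E(U, S) = -693/S + 7*S/2 (E(U, S) = S/(3/7 - 1/7*1**2) - 77*9/S = S/(3/7 - 1/7*1) - 693/S = S/(3/7 - 1/7) - 693/S = S/(2/7) - 693/S = S*(7/2) - 693/S = 7*S/2 - 693/S = -693/S + 7*S/2)
(21776 + 13804)*(E(B, -24) + C) = (21776 + 13804)*((-693/(-24) + (7/2)*(-24)) + 13431) = 35580*((-693*(-1/24) - 84) + 13431) = 35580*((231/8 - 84) + 13431) = 35580*(-441/8 + 13431) = 35580*(107007/8) = 951827265/2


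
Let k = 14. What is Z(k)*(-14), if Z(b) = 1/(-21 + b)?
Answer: 2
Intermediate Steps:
Z(k)*(-14) = -14/(-21 + 14) = -14/(-7) = -⅐*(-14) = 2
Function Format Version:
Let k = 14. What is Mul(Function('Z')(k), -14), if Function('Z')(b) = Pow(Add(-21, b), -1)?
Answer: 2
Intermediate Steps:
Mul(Function('Z')(k), -14) = Mul(Pow(Add(-21, 14), -1), -14) = Mul(Pow(-7, -1), -14) = Mul(Rational(-1, 7), -14) = 2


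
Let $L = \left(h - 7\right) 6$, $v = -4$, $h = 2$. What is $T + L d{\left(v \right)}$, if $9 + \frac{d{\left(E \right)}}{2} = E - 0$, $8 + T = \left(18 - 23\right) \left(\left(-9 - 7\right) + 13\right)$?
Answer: $787$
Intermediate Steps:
$L = -30$ ($L = \left(2 - 7\right) 6 = \left(-5\right) 6 = -30$)
$T = 7$ ($T = -8 + \left(18 - 23\right) \left(\left(-9 - 7\right) + 13\right) = -8 - 5 \left(\left(-9 - 7\right) + 13\right) = -8 - 5 \left(-16 + 13\right) = -8 - -15 = -8 + 15 = 7$)
$d{\left(E \right)} = -18 + 2 E$ ($d{\left(E \right)} = -18 + 2 \left(E - 0\right) = -18 + 2 \left(E + 0\right) = -18 + 2 E$)
$T + L d{\left(v \right)} = 7 - 30 \left(-18 + 2 \left(-4\right)\right) = 7 - 30 \left(-18 - 8\right) = 7 - -780 = 7 + 780 = 787$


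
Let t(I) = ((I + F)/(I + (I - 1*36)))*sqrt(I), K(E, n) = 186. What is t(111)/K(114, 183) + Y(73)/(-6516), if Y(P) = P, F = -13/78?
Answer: -73/6516 + 665*sqrt(111)/207576 ≈ 0.022549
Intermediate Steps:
F = -1/6 (F = -13*1/78 = -1/6 ≈ -0.16667)
t(I) = sqrt(I)*(-1/6 + I)/(-36 + 2*I) (t(I) = ((I - 1/6)/(I + (I - 1*36)))*sqrt(I) = ((-1/6 + I)/(I + (I - 36)))*sqrt(I) = ((-1/6 + I)/(I + (-36 + I)))*sqrt(I) = ((-1/6 + I)/(-36 + 2*I))*sqrt(I) = sqrt(I)*(-1/6 + I)/(-36 + 2*I))
t(111)/K(114, 183) + Y(73)/(-6516) = (sqrt(111)*(-1 + 6*111)/(12*(-18 + 111)))/186 + 73/(-6516) = ((1/12)*sqrt(111)*(-1 + 666)/93)*(1/186) + 73*(-1/6516) = ((1/12)*sqrt(111)*(1/93)*665)*(1/186) - 73/6516 = (665*sqrt(111)/1116)*(1/186) - 73/6516 = 665*sqrt(111)/207576 - 73/6516 = -73/6516 + 665*sqrt(111)/207576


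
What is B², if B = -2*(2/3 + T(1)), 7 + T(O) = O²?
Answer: 1024/9 ≈ 113.78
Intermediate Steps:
T(O) = -7 + O²
B = 32/3 (B = -2*(2/3 + (-7 + 1²)) = -2*(2*(⅓) + (-7 + 1)) = -2*(⅔ - 6) = -2*(-16/3) = 32/3 ≈ 10.667)
B² = (32/3)² = 1024/9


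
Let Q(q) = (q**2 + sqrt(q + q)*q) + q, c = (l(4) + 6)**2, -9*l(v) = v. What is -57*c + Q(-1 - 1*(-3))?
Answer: -47230/27 ≈ -1749.3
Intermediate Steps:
l(v) = -v/9
c = 2500/81 (c = (-1/9*4 + 6)**2 = (-4/9 + 6)**2 = (50/9)**2 = 2500/81 ≈ 30.864)
Q(q) = q + q**2 + sqrt(2)*q**(3/2) (Q(q) = (q**2 + sqrt(2*q)*q) + q = (q**2 + (sqrt(2)*sqrt(q))*q) + q = (q**2 + sqrt(2)*q**(3/2)) + q = q + q**2 + sqrt(2)*q**(3/2))
-57*c + Q(-1 - 1*(-3)) = -57*2500/81 + ((-1 - 1*(-3)) + (-1 - 1*(-3))**2 + sqrt(2)*(-1 - 1*(-3))**(3/2)) = -47500/27 + ((-1 + 3) + (-1 + 3)**2 + sqrt(2)*(-1 + 3)**(3/2)) = -47500/27 + (2 + 2**2 + sqrt(2)*2**(3/2)) = -47500/27 + (2 + 4 + sqrt(2)*(2*sqrt(2))) = -47500/27 + (2 + 4 + 4) = -47500/27 + 10 = -47230/27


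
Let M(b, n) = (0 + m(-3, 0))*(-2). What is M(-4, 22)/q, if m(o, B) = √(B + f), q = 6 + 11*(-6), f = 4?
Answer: 1/15 ≈ 0.066667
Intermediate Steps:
q = -60 (q = 6 - 66 = -60)
m(o, B) = √(4 + B) (m(o, B) = √(B + 4) = √(4 + B))
M(b, n) = -4 (M(b, n) = (0 + √(4 + 0))*(-2) = (0 + √4)*(-2) = (0 + 2)*(-2) = 2*(-2) = -4)
M(-4, 22)/q = -4/(-60) = -4*(-1/60) = 1/15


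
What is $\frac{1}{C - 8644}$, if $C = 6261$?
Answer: $- \frac{1}{2383} \approx -0.00041964$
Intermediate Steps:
$\frac{1}{C - 8644} = \frac{1}{6261 - 8644} = \frac{1}{-2383} = - \frac{1}{2383}$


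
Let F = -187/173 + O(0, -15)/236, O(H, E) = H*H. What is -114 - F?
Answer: -19535/173 ≈ -112.92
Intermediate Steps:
O(H, E) = H²
F = -187/173 (F = -187/173 + 0²/236 = -187*1/173 + 0*(1/236) = -187/173 + 0 = -187/173 ≈ -1.0809)
-114 - F = -114 - 1*(-187/173) = -114 + 187/173 = -19535/173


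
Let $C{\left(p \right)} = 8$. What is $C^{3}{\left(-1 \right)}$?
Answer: $512$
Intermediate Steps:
$C^{3}{\left(-1 \right)} = 8^{3} = 512$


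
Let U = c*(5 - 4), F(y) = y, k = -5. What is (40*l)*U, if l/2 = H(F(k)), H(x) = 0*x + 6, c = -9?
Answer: -4320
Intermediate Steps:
H(x) = 6 (H(x) = 0 + 6 = 6)
l = 12 (l = 2*6 = 12)
U = -9 (U = -9*(5 - 4) = -9*1 = -9)
(40*l)*U = (40*12)*(-9) = 480*(-9) = -4320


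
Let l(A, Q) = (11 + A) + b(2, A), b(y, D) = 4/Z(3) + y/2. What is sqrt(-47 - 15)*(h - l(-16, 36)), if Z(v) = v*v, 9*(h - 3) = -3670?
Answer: -3611*I*sqrt(62)/9 ≈ -3159.2*I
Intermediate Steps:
h = -3643/9 (h = 3 + (1/9)*(-3670) = 3 - 3670/9 = -3643/9 ≈ -404.78)
Z(v) = v**2
b(y, D) = 4/9 + y/2 (b(y, D) = 4/(3**2) + y/2 = 4/9 + y*(1/2) = 4*(1/9) + y/2 = 4/9 + y/2)
l(A, Q) = 112/9 + A (l(A, Q) = (11 + A) + (4/9 + (1/2)*2) = (11 + A) + (4/9 + 1) = (11 + A) + 13/9 = 112/9 + A)
sqrt(-47 - 15)*(h - l(-16, 36)) = sqrt(-47 - 15)*(-3643/9 - (112/9 - 16)) = sqrt(-62)*(-3643/9 - 1*(-32/9)) = (I*sqrt(62))*(-3643/9 + 32/9) = (I*sqrt(62))*(-3611/9) = -3611*I*sqrt(62)/9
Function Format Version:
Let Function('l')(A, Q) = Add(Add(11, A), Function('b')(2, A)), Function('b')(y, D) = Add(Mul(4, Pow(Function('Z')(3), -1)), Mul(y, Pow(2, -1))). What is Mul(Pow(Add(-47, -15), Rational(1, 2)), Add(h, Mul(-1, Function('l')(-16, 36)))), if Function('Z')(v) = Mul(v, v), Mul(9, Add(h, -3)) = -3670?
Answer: Mul(Rational(-3611, 9), I, Pow(62, Rational(1, 2))) ≈ Mul(-3159.2, I)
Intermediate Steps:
h = Rational(-3643, 9) (h = Add(3, Mul(Rational(1, 9), -3670)) = Add(3, Rational(-3670, 9)) = Rational(-3643, 9) ≈ -404.78)
Function('Z')(v) = Pow(v, 2)
Function('b')(y, D) = Add(Rational(4, 9), Mul(Rational(1, 2), y)) (Function('b')(y, D) = Add(Mul(4, Pow(Pow(3, 2), -1)), Mul(y, Pow(2, -1))) = Add(Mul(4, Pow(9, -1)), Mul(y, Rational(1, 2))) = Add(Mul(4, Rational(1, 9)), Mul(Rational(1, 2), y)) = Add(Rational(4, 9), Mul(Rational(1, 2), y)))
Function('l')(A, Q) = Add(Rational(112, 9), A) (Function('l')(A, Q) = Add(Add(11, A), Add(Rational(4, 9), Mul(Rational(1, 2), 2))) = Add(Add(11, A), Add(Rational(4, 9), 1)) = Add(Add(11, A), Rational(13, 9)) = Add(Rational(112, 9), A))
Mul(Pow(Add(-47, -15), Rational(1, 2)), Add(h, Mul(-1, Function('l')(-16, 36)))) = Mul(Pow(Add(-47, -15), Rational(1, 2)), Add(Rational(-3643, 9), Mul(-1, Add(Rational(112, 9), -16)))) = Mul(Pow(-62, Rational(1, 2)), Add(Rational(-3643, 9), Mul(-1, Rational(-32, 9)))) = Mul(Mul(I, Pow(62, Rational(1, 2))), Add(Rational(-3643, 9), Rational(32, 9))) = Mul(Mul(I, Pow(62, Rational(1, 2))), Rational(-3611, 9)) = Mul(Rational(-3611, 9), I, Pow(62, Rational(1, 2)))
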